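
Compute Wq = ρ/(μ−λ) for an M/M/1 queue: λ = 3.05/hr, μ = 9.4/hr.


ρ = 3.05/9.4 = 0.3245
Wq = ρ/(μ−λ) = 0.3245/(9.4 − 3.05) = 0.3245/6.35 = 0.05110 hr

Final: 0.05110 hr


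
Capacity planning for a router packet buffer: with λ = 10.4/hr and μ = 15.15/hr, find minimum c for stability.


Stability requires cμ > λ ⇔ c > λ/μ.
λ/μ = 10.4/15.15 = 0.6865
Minimum integer c = ⌊0.6865⌋ + 1 = 1
Check: 1·15.15 = 15.15 > 10.4, while 0·15.15 = 0.00 ≤ 10.4

Final: 1 servers


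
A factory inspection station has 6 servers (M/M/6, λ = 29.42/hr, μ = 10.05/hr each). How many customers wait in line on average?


a = λ/μ = 2.9274; ρ = a/6 = 0.4879
P₀ = 0.052767
Lq = P₀·a^c·ρ / (c!·(1−ρ)²) = 0.052767·629.30276·0.4879/(720·0.26225)
= 0.08580

Final: 0.08580


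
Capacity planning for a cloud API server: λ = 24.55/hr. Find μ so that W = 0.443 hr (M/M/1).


W = 1/(μ−λ) ⇒ μ − λ = 1/W = 1/0.443 = 2.2573
μ = λ + 1/W = 24.55 + 2.2573 = 26.8073 per hr

Final: 26.8073 /hr


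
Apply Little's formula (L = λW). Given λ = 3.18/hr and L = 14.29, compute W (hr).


W = L/λ = 14.29/3.18 = 4.4937 hr

Final: 4.4937 hr


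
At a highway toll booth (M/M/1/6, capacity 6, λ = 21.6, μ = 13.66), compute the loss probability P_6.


ρ = λ/μ = 21.6/13.66 = 1.5813
P_K = (1−ρ)ρ^K/(1−ρ^(K+1)) = (-0.5813·15.632135)/(1 − 24.718457)
= -9.086322/-23.718457 = 0.383091

Final: 0.383091


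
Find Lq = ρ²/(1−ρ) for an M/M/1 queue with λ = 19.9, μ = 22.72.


ρ = 19.9/22.72 = 0.8759
Lq = ρ²/(1−ρ) = 0.7672/0.1241 = 6.1809

Final: 6.1809


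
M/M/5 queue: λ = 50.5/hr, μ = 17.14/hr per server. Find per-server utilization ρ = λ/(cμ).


ρ = λ/(cμ) = 50.5/(5·17.14) = 50.5/85.70 = 0.5893

Final: 0.5893


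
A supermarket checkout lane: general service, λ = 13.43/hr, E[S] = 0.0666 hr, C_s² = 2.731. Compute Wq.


ρ = λ·E[S] = 13.43·0.0666 = 0.8944
E[S²] = E[S]²(1+C_s²) = 0.0666²·(1+2.731) = 0.016549
Wq = λ·E[S²]/(2(1−ρ)) = 13.43·0.016549/(2·0.1056) = 1.05272 hr

Final: 1.05272 hr


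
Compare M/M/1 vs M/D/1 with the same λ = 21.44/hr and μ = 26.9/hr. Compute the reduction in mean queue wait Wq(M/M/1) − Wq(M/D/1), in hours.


ρ = 21.44/26.9 = 0.7970
Wq(M/M/1) = ρ/(μ−λ) = 0.7970/5.46 = 0.14598 hr
Wq(M/D/1) = ρ/(2(μ−λ)) = 0.07299 hr
Savings = 0.14598 − 0.07299 = 0.07299 hr

Final: 0.07299 hr


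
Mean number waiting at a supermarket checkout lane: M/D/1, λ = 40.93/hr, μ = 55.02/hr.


ρ = 40.93/55.02 = 0.7439
M/D/1: Lq = ρ²/(2(1−ρ)) = 0.5534/(2·0.2561) = 1.08049

Final: 1.08049


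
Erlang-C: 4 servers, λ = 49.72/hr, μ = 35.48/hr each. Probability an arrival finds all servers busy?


a = λ/μ = 1.4014; ρ = a/4 = 0.3503
P₀ = 0.244544 (from M/M/c formula)
C(c,a) = [a^c/(c!(1−ρ))]·P₀ = [3.85647/(24·0.6497)]·0.244544
= 0.24734·0.244544 = 0.060485

Final: 0.060485


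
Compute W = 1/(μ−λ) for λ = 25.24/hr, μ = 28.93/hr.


W = 1/(μ−λ) = 1/(28.93 − 25.24) = 1/3.69 = 0.2710 hr

Final: 0.2710 hr


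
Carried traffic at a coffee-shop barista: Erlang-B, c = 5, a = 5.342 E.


B(5,5.342) = 0.311978 (Erlang-B)
Carried load = a(1 − B) = 5.342·(1 − 0.311978) = 5.342·0.688022 = 3.6754 E

Final: 3.6754 Erlangs


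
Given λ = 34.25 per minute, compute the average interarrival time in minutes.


Mean interarrival time = 1/λ = 1/34.25 minute = 0.02920 minute
In minutes: 0.02920 × 1 = 0.02920 min

Final: 0.02920 min


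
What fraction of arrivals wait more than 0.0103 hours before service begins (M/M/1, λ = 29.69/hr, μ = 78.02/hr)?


ρ = 29.69/78.02 = 0.3805
P(Wq > t) = ρ·e^{−(μ−λ)t} = 0.3805·e^{−0.4978}
= 0.3805·0.607867 = 0.231320

Final: 0.231320


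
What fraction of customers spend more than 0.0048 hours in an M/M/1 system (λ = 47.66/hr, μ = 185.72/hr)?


W ~ Exponential(μ−λ) for M/M/1.
μ − λ = 185.72 − 47.66 = 138.0600
P(W > t) = e^{−(μ−λ)t} = e^{−0.6627} = 0.515464

Final: 0.515464


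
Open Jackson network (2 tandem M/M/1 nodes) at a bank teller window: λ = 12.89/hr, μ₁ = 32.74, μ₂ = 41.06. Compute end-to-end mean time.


Each node sees arrival rate λ = 12.89/hr (tandem ⇒ throughput preserved).
W₁ = 1/(μ₁−λ) = 1/(32.74−12.89) = 0.05038 hr
W₂ = 1/(μ₂−λ) = 1/(41.06−12.89) = 0.03550 hr
W_total = W₁ + W₂ = 0.05038 + 0.03550 = 0.08588 hr

Final: 0.08588 hr


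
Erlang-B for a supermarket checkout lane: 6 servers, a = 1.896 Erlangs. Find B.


B(c,a) = (a^c/c!) / Σ_{k=0}^{c} a^k/k!
a^6/6! = 0.064520
Σ terms (k=0..6): 1.00000 + 1.89600 + 1.79741 + 1.13596 + 0.53845 + 0.20418 + 0.06452 = 6.636515
B = 0.064520/6.636515 = 0.009722

Final: 0.009722


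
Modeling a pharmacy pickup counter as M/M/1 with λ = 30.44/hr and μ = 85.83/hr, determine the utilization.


ρ = λ/μ = 30.44/85.83 = 0.3547

Final: 0.3547


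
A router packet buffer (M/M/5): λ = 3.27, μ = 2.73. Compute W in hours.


a = 1.1978; ρ = 0.2396; P₀ = 0.301716
Lq = P₀·a^c·ρ/(c!(1−ρ)²) = 0.002568
Wq = Lq/λ = 0.002568/3.27 = 0.0007854 hr
W = Wq + 1/μ = 0.0007854 + 0.36630 = 0.36709 hr

Final: 0.36709 hr


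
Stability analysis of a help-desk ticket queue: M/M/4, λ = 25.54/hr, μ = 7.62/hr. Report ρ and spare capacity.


Total capacity cμ = 4·7.62 = 30.48/hr
ρ = λ/(cμ) = 25.54/30.48 = 0.8379
Stable ⇔ ρ < 1: YES
Spare capacity = cμ − λ = 30.48 − 25.54 = 4.94/hr

Final: ρ = 0.8379; stable; margin = 4.94/hr


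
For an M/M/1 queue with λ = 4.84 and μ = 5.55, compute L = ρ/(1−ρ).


ρ = λ/μ = 4.84/5.55 = 0.8721
L = ρ/(1−ρ) = 0.8721/(1 − 0.8721) = 0.8721/0.1279 = 6.8169

Final: 6.8169


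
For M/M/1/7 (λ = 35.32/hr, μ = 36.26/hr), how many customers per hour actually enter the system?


ρ = 0.9741; P_K = (1−ρ)ρ^7/(1−ρ^8) = 0.113815
λ_eff = λ(1 − P_K) = 35.32·(1 − 0.113815) = 35.32·0.886185 = 31.3001 /hr

Final: 31.3001 /hr


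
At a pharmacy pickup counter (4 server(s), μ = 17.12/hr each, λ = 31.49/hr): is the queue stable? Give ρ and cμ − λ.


Total capacity cμ = 4·17.12 = 68.48/hr
ρ = λ/(cμ) = 31.49/68.48 = 0.4598
Stable ⇔ ρ < 1: YES
Spare capacity = cμ − λ = 68.48 − 31.49 = 36.99/hr

Final: ρ = 0.4598; stable; margin = 36.99/hr


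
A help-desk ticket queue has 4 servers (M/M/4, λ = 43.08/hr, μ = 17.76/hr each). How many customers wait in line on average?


a = λ/μ = 2.4257; ρ = a/4 = 0.6064
P₀ = 0.080571
Lq = P₀·a^c·ρ / (c!·(1−ρ)²) = 0.080571·34.62031·0.6064/(24·0.15491)
= 0.45499

Final: 0.45499


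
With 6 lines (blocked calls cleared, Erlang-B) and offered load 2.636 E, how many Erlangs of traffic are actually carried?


B(6,2.636) = 0.034008 (Erlang-B)
Carried load = a(1 − B) = 2.636·(1 − 0.034008) = 2.636·0.965992 = 2.5464 E

Final: 2.5464 Erlangs


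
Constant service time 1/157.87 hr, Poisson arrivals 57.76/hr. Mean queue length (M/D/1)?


ρ = 57.76/157.87 = 0.3659
M/D/1: Lq = ρ²/(2(1−ρ)) = 0.1339/(2·0.6341) = 0.10555

Final: 0.10555


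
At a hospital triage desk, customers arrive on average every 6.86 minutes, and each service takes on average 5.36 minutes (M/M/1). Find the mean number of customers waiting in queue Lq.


λ = 60/6.86 = 8.7464 /hr
μ = 60/5.36 = 11.1940 /hr
ρ = λ/μ = 8.7464/11.1940 = 0.7813
Lq = ρ²/(1−ρ) = 0.6105/0.2187 = 2.7920

Final: 2.7920


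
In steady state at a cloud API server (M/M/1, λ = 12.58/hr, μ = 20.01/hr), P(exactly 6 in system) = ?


ρ = 12.58/20.01 = 0.6287
P_n = (1−ρ)·ρ^n = (1 − 0.6287)·0.6287^6 = 0.3713·0.061745 = 0.022927

Final: 0.022927


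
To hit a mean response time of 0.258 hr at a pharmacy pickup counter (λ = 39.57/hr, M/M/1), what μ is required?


W = 1/(μ−λ) ⇒ μ − λ = 1/W = 1/0.258 = 3.8760
μ = λ + 1/W = 39.57 + 3.8760 = 43.4460 per hr

Final: 43.4460 /hr


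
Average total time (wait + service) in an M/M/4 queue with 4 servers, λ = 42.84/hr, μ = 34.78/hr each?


a = 1.2317; ρ = 0.3079; P₀ = 0.290665
Lq = P₀·a^c·ρ/(c!(1−ρ)²) = 0.01792
Wq = Lq/λ = 0.01792/42.84 = 0.0004184 hr
W = Wq + 1/μ = 0.0004184 + 0.02875 = 0.02917 hr

Final: 0.02917 hr


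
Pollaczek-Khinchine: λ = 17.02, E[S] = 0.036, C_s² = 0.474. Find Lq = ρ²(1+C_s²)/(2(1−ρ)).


ρ = λ·E[S] = 17.02·0.036 = 0.6127
Lq = ρ²(1+C_s²)/(2(1−ρ)) = 0.3754·(1+0.474)/(2·0.3873)
= 0.3754·1.4740/0.7746 = 0.71444

Final: 0.71444


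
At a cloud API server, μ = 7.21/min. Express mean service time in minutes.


Mean service time = 1/μ = 1/7.21 minute = 0.13870 minute
In minutes: 0.13870 × 1 = 0.1387 min

Final: 0.1387 min


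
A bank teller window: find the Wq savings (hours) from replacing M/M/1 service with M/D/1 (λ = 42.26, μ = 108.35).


ρ = 42.26/108.35 = 0.3900
Wq(M/M/1) = ρ/(μ−λ) = 0.3900/66.09 = 0.005902 hr
Wq(M/D/1) = ρ/(2(μ−λ)) = 0.002951 hr
Savings = 0.005902 − 0.002951 = 0.002951 hr

Final: 0.002951 hr


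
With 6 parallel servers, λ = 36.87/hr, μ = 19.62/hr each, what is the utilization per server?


ρ = λ/(cμ) = 36.87/(6·19.62) = 36.87/117.72 = 0.3132

Final: 0.3132


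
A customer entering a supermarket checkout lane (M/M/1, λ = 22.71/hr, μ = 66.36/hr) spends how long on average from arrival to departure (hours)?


W = 1/(μ−λ) = 1/(66.36 − 22.71) = 1/43.65 = 0.02291 hr

Final: 0.02291 hr


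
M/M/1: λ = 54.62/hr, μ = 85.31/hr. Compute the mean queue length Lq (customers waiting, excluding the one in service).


ρ = 54.62/85.31 = 0.6403
Lq = ρ²/(1−ρ) = 0.4099/0.3597 = 1.1395

Final: 1.1395


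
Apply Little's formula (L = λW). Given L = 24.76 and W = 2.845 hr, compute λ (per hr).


λ = L/W = 24.76/2.845 = 8.7030 /hr

Final: 8.7030 /hr


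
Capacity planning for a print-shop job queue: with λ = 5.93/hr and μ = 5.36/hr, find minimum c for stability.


Stability requires cμ > λ ⇔ c > λ/μ.
λ/μ = 5.93/5.36 = 1.1063
Minimum integer c = ⌊1.1063⌋ + 1 = 2
Check: 2·5.36 = 10.72 > 5.93, while 1·5.36 = 5.36 ≤ 5.93

Final: 2 servers


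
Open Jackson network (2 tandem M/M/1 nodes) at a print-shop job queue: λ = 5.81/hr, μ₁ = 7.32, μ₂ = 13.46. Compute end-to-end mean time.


Each node sees arrival rate λ = 5.81/hr (tandem ⇒ throughput preserved).
W₁ = 1/(μ₁−λ) = 1/(7.32−5.81) = 0.66225 hr
W₂ = 1/(μ₂−λ) = 1/(13.46−5.81) = 0.13072 hr
W_total = W₁ + W₂ = 0.66225 + 0.13072 = 0.79297 hr

Final: 0.79297 hr


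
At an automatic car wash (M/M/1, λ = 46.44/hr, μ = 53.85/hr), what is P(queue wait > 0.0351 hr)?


ρ = 46.44/53.85 = 0.8624
P(Wq > t) = ρ·e^{−(μ−λ)t} = 0.8624·e^{−0.2601}
= 0.8624·0.770981 = 0.664891

Final: 0.664891


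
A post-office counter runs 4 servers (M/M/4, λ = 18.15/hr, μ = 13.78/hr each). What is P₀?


a = λ/μ = 18.15/13.78 = 1.3171; ρ = a/c = 0.3293
Σ_{k=0}^{3} a^k/k! (terms k=0..3) = 1.00000 + 1.31713 + 0.86741 + 0.38083 = 3.56537
Tail: a^4/(4!(1−ρ)) = 3.00961/(24·0.6707) = 0.18696
P₀ = 1/(3.56537 + 0.18696) = 1/3.75233 = 0.266501

Final: 0.266501


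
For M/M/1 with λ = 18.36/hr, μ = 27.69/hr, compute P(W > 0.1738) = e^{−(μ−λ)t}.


W ~ Exponential(μ−λ) for M/M/1.
μ − λ = 27.69 − 18.36 = 9.3300
P(W > t) = e^{−(μ−λ)t} = e^{−1.6216} = 0.197591

Final: 0.197591


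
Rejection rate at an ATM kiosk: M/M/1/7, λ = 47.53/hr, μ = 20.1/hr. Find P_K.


ρ = λ/μ = 47.53/20.1 = 2.3647
P_K = (1−ρ)ρ^K/(1−ρ^(K+1)) = (-1.3647·413.430296)/(1 − 977.628953)
= -564.198657/-976.628953 = 0.577700

Final: 0.577700


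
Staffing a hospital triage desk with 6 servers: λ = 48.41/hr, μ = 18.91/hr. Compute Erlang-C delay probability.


a = λ/μ = 2.5600; ρ = a/6 = 0.4267
P₀ = 0.076799 (from M/M/c formula)
C(c,a) = [a^c/(c!(1−ρ))]·P₀ = [281.48893/(720·0.5733)]·0.076799
= 0.68191·0.076799 = 0.052370

Final: 0.052370


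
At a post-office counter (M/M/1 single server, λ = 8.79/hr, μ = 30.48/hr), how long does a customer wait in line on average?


ρ = 8.79/30.48 = 0.2884
Wq = ρ/(μ−λ) = 0.2884/(30.48 − 8.79) = 0.2884/21.69 = 0.01330 hr

Final: 0.01330 hr


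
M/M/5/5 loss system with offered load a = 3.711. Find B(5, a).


B(c,a) = (a^c/c!) / Σ_{k=0}^{c} a^k/k!
a^5/5! = 5.865074
Σ terms (k=0..5): 1.00000 + 3.71100 + 6.88576 + 8.51769 + 7.90228 + 5.86507 = 33.881804
B = 5.865074/33.881804 = 0.173104

Final: 0.173104


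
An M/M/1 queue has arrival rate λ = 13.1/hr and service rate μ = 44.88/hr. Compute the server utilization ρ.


ρ = λ/μ = 13.1/44.88 = 0.2919

Final: 0.2919


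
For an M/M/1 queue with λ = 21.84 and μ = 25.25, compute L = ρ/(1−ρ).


ρ = λ/μ = 21.84/25.25 = 0.8650
L = ρ/(1−ρ) = 0.8650/(1 − 0.8650) = 0.8650/0.1350 = 6.4047

Final: 6.4047


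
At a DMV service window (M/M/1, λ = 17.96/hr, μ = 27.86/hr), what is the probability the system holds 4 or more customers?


ρ = 17.96/27.86 = 0.6447
P(N ≥ n) = ρ^n = 0.6447^4 = 0.172703

Final: 0.172703


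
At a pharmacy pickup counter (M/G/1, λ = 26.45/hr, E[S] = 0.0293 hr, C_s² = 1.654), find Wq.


ρ = λ·E[S] = 26.45·0.0293 = 0.7750
E[S²] = E[S]²(1+C_s²) = 0.0293²·(1+1.654) = 0.002278
Wq = λ·E[S²]/(2(1−ρ)) = 26.45·0.002278/(2·0.2250) = 0.13391 hr

Final: 0.13391 hr


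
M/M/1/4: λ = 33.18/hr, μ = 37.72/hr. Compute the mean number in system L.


ρ = 33.18/37.72 = 0.8796
L = ρ[1 − (K+1)ρ^K + Kρ^(K+1)] / [(1−ρ)(1−ρ^(K+1))]
Numerator: 0.8796·(1 − 5·0.598713 + 4·0.526652) = 0.099435
Denominator: (0.1204)·(0.473348) = 0.056972
L = 0.099435/0.056972 = 1.7453

Final: 1.7453


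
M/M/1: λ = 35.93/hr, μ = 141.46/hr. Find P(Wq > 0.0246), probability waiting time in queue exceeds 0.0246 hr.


ρ = 35.93/141.46 = 0.2540
P(Wq > t) = ρ·e^{−(μ−λ)t} = 0.2540·e^{−2.5960}
= 0.2540·0.074568 = 0.018940

Final: 0.018940


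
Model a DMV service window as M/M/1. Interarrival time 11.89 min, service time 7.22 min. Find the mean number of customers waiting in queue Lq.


λ = 60/11.89 = 5.0463 /hr
μ = 60/7.22 = 8.3102 /hr
ρ = λ/μ = 5.0463/8.3102 = 0.6072
Lq = ρ²/(1−ρ) = 0.3687/0.3928 = 0.9388

Final: 0.9388


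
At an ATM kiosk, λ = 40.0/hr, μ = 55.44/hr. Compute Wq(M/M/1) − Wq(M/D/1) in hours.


ρ = 40.0/55.44 = 0.7215
Wq(M/M/1) = ρ/(μ−λ) = 0.7215/15.44 = 0.04673 hr
Wq(M/D/1) = ρ/(2(μ−λ)) = 0.02336 hr
Savings = 0.04673 − 0.02336 = 0.02336 hr

Final: 0.02336 hr


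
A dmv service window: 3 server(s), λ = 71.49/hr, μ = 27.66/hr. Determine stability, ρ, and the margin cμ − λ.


Total capacity cμ = 3·27.66 = 82.98/hr
ρ = λ/(cμ) = 71.49/82.98 = 0.8615
Stable ⇔ ρ < 1: YES
Spare capacity = cμ − λ = 82.98 − 71.49 = 11.49/hr

Final: ρ = 0.8615; stable; margin = 11.49/hr


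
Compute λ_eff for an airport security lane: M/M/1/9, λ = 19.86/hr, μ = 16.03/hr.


ρ = 1.2389; P_K = (1−ρ)ρ^9/(1−ρ^10) = 0.218494
λ_eff = λ(1 − P_K) = 19.86·(1 − 0.218494) = 19.86·0.781506 = 15.5207 /hr

Final: 15.5207 /hr


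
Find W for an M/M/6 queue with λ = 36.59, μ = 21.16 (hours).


a = 1.7292; ρ = 0.2882; P₀ = 0.177318
Lq = P₀·a^c·ρ/(c!(1−ρ)²) = 0.003745
Wq = Lq/λ = 0.003745/36.59 = 0.0001024 hr
W = Wq + 1/μ = 0.0001024 + 0.04726 = 0.04736 hr

Final: 0.04736 hr


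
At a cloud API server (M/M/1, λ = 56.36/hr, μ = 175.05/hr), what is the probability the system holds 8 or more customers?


ρ = 56.36/175.05 = 0.3220
P(N ≥ n) = ρ^n = 0.3220^8 = 0.0001155

Final: 0.0001155


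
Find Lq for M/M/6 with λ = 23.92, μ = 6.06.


a = λ/μ = 3.9472; ρ = a/6 = 0.6579
P₀ = 0.017718
Lq = P₀·a^c·ρ / (c!·(1−ρ)²) = 0.017718·3782.08519·0.6579/(720·0.11706)
= 0.52307

Final: 0.52307


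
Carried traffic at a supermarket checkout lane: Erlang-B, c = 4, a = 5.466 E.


B(4,5.466) = 0.433409 (Erlang-B)
Carried load = a(1 − B) = 5.466·(1 − 0.433409) = 5.466·0.566591 = 3.0970 E

Final: 3.0970 Erlangs


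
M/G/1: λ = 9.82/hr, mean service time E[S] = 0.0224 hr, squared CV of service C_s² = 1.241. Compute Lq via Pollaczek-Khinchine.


ρ = λ·E[S] = 9.82·0.0224 = 0.2200
Lq = ρ²(1+C_s²)/(2(1−ρ)) = 0.04839·(1+1.241)/(2·0.7800)
= 0.04839·2.2410/1.5601 = 0.06951

Final: 0.06951


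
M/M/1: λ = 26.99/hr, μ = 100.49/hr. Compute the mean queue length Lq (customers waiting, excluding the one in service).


ρ = 26.99/100.49 = 0.2686
Lq = ρ²/(1−ρ) = 0.07214/0.7314 = 0.09863

Final: 0.09863


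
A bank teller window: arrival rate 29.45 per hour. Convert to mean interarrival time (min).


Mean interarrival time = 1/λ = 1/29.45 hour = 0.03396 hour
In minutes: 0.03396 × 60 = 2.0374 min

Final: 2.0374 min


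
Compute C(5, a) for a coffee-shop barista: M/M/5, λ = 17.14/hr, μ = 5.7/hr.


a = λ/μ = 3.0070; ρ = a/5 = 0.6014
P₀ = 0.046282 (from M/M/c formula)
C(c,a) = [a^c/(c!(1−ρ))]·P₀ = [245.85543/(120·0.3986)]·0.046282
= 5.14002·0.046282 = 0.237893

Final: 0.237893


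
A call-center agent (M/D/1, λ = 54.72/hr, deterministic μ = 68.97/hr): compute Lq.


ρ = 54.72/68.97 = 0.7934
M/D/1: Lq = ρ²/(2(1−ρ)) = 0.6295/(2·0.2066) = 1.52331

Final: 1.52331


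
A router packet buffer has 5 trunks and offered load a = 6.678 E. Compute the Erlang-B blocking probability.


B(c,a) = (a^c/c!) / Σ_{k=0}^{c} a^k/k!
a^5/5! = 110.675330
Σ terms (k=0..5): 1.00000 + 6.67800 + 22.29784 + 49.63500 + 82.86563 + 110.67533 = 273.151795
B = 110.675330/273.151795 = 0.405179

Final: 0.405179


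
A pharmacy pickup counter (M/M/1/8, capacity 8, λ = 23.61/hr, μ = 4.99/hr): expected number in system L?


ρ = 23.61/4.99 = 4.7315
L = ρ[1 − (K+1)ρ^K + Kρ^(K+1)] / [(1−ρ)(1−ρ^(K+1))]
Numerator: 4.7315·(1 − 9·251167.551350 + 8·1188389.957391) = 34287079.313756
Denominator: (-3.7315)·(-1188388.957391) = 4434429.335998
L = 34287079.313756/4434429.335998 = 7.7320

Final: 7.7320


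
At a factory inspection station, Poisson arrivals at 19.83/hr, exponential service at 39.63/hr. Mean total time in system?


W = 1/(μ−λ) = 1/(39.63 − 19.83) = 1/19.80 = 0.05051 hr

Final: 0.05051 hr


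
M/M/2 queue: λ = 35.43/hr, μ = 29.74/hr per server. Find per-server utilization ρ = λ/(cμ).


ρ = λ/(cμ) = 35.43/(2·29.74) = 35.43/59.48 = 0.5957

Final: 0.5957


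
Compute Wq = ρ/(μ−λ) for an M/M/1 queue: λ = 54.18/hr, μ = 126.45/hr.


ρ = 54.18/126.45 = 0.4285
Wq = ρ/(μ−λ) = 0.4285/(126.45 − 54.18) = 0.4285/72.27 = 0.005929 hr

Final: 0.005929 hr


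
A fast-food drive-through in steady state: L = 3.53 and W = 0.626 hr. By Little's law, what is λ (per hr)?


λ = L/W = 3.53/0.626 = 5.6390 /hr

Final: 5.6390 /hr


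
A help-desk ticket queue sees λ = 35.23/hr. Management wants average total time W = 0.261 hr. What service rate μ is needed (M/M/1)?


W = 1/(μ−λ) ⇒ μ − λ = 1/W = 1/0.261 = 3.8314
μ = λ + 1/W = 35.23 + 3.8314 = 39.0614 per hr

Final: 39.0614 /hr


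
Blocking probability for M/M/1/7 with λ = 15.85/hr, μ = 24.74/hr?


ρ = λ/μ = 15.85/24.74 = 0.6407
P_K = (1−ρ)ρ^K/(1−ρ^(K+1)) = (0.3593·0.044300)/(1 − 0.028382)
= 0.015919/0.971618 = 0.016384

Final: 0.016384


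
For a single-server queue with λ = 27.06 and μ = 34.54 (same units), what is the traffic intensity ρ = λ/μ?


ρ = λ/μ = 27.06/34.54 = 0.7834

Final: 0.7834


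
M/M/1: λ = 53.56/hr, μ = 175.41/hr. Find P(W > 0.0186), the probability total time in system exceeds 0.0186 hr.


W ~ Exponential(μ−λ) for M/M/1.
μ − λ = 175.41 − 53.56 = 121.8500
P(W > t) = e^{−(μ−λ)t} = e^{−2.2664} = 0.103684

Final: 0.103684


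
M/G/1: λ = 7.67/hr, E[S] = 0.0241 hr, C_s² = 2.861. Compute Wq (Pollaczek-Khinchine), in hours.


ρ = λ·E[S] = 7.67·0.0241 = 0.1848
E[S²] = E[S]²(1+C_s²) = 0.0241²·(1+2.861) = 0.002243
Wq = λ·E[S²]/(2(1−ρ)) = 7.67·0.002243/(2·0.8152) = 0.01055 hr

Final: 0.01055 hr


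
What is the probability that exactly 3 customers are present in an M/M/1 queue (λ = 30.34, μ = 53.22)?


ρ = 30.34/53.22 = 0.5701
P_n = (1−ρ)·ρ^n = (1 − 0.5701)·0.5701^3 = 0.4299·0.185277 = 0.079653

Final: 0.079653


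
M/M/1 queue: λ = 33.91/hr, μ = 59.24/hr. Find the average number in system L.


ρ = λ/μ = 33.91/59.24 = 0.5724
L = ρ/(1−ρ) = 0.5724/(1 − 0.5724) = 0.5724/0.4276 = 1.3387

Final: 1.3387


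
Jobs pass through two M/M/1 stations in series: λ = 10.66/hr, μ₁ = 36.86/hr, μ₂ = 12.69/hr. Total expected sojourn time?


Each node sees arrival rate λ = 10.66/hr (tandem ⇒ throughput preserved).
W₁ = 1/(μ₁−λ) = 1/(36.86−10.66) = 0.03817 hr
W₂ = 1/(μ₂−λ) = 1/(12.69−10.66) = 0.49261 hr
W_total = W₁ + W₂ = 0.03817 + 0.49261 = 0.53078 hr

Final: 0.53078 hr


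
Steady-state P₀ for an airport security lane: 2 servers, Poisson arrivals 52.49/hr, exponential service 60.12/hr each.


a = λ/μ = 52.49/60.12 = 0.8731; ρ = a/c = 0.4365
Σ_{k=0}^{1} a^k/k! (terms k=0..1) = 1.00000 + 0.87309 = 1.87309
Tail: a^2/(2!(1−ρ)) = 0.76228/(2·0.5635) = 0.67643
P₀ = 1/(1.87309 + 0.67643) = 1/2.54952 = 0.392231

Final: 0.392231


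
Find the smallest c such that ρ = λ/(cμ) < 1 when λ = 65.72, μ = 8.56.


Stability requires cμ > λ ⇔ c > λ/μ.
λ/μ = 65.72/8.56 = 7.6776
Minimum integer c = ⌊7.6776⌋ + 1 = 8
Check: 8·8.56 = 68.48 > 65.72, while 7·8.56 = 59.92 ≤ 65.72

Final: 8 servers


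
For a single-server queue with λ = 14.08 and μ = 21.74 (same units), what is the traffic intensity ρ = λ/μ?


ρ = λ/μ = 14.08/21.74 = 0.6477

Final: 0.6477


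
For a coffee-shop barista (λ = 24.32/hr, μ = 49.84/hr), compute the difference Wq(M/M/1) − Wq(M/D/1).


ρ = 24.32/49.84 = 0.4880
Wq(M/M/1) = ρ/(μ−λ) = 0.4880/25.52 = 0.01912 hr
Wq(M/D/1) = ρ/(2(μ−λ)) = 0.009560 hr
Savings = 0.01912 − 0.009560 = 0.009560 hr

Final: 0.009560 hr


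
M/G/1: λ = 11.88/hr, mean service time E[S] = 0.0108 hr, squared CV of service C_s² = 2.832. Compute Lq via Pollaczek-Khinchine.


ρ = λ·E[S] = 11.88·0.0108 = 0.1283
Lq = ρ²(1+C_s²)/(2(1−ρ)) = 0.01646·(1+2.832)/(2·0.8717)
= 0.01646·3.8320/1.7434 = 0.03618

Final: 0.03618


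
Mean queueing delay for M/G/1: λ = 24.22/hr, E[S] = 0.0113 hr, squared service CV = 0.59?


ρ = λ·E[S] = 24.22·0.0113 = 0.2737
E[S²] = E[S]²(1+C_s²) = 0.0113²·(1+0.59) = 0.0002030
Wq = λ·E[S²]/(2(1−ρ)) = 24.22·0.0002030/(2·0.7263) = 0.003385 hr

Final: 0.003385 hr


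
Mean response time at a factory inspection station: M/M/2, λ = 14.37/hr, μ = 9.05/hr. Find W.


a = 1.5878; ρ = 0.7939; P₀ = 0.114875
Lq = P₀·a^c·ρ/(c!(1−ρ)²) = 2.70726
Wq = Lq/λ = 2.70726/14.37 = 0.18840 hr
W = Wq + 1/μ = 0.18840 + 0.11050 = 0.29889 hr

Final: 0.29889 hr


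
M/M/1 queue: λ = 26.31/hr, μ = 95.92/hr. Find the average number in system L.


ρ = λ/μ = 26.31/95.92 = 0.2743
L = ρ/(1−ρ) = 0.2743/(1 − 0.2743) = 0.2743/0.7257 = 0.3780

Final: 0.3780


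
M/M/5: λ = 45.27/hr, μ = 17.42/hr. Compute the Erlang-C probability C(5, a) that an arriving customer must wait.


a = λ/μ = 2.5987; ρ = a/5 = 0.5197
P₀ = 0.072163 (from M/M/c formula)
C(c,a) = [a^c/(c!(1−ρ))]·P₀ = [118.52548/(120·0.4803)]·0.072163
= 2.05665·0.072163 = 0.148414

Final: 0.148414


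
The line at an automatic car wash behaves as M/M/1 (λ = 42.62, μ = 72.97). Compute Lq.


ρ = 42.62/72.97 = 0.5841
Lq = ρ²/(1−ρ) = 0.3411/0.4159 = 0.8202

Final: 0.8202


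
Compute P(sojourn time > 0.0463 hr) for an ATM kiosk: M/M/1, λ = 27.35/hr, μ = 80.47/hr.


W ~ Exponential(μ−λ) for M/M/1.
μ − λ = 80.47 − 27.35 = 53.1200
P(W > t) = e^{−(μ−λ)t} = e^{−2.4595} = 0.085481

Final: 0.085481


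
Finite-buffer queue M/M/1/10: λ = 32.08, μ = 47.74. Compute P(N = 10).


ρ = λ/μ = 32.08/47.74 = 0.6720
P_K = (1−ρ)ρ^K/(1−ρ^(K+1)) = (0.3280·0.018772)/(1 − 0.012615)
= 0.006158/0.987385 = 0.006237

Final: 0.006237


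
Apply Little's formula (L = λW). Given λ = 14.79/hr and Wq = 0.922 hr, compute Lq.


Lq = λWq = 14.79·0.922 = 13.6364

Final: 13.6364


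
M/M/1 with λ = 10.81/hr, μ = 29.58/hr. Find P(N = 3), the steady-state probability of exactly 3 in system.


ρ = 10.81/29.58 = 0.3654
P_n = (1−ρ)·ρ^n = (1 − 0.3654)·0.3654^3 = 0.6346·0.048807 = 0.030971

Final: 0.030971


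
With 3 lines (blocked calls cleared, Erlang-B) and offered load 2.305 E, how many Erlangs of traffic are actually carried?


B(3,2.305) = 0.255053 (Erlang-B)
Carried load = a(1 − B) = 2.305·(1 − 0.255053) = 2.305·0.744947 = 1.7171 E

Final: 1.7171 Erlangs


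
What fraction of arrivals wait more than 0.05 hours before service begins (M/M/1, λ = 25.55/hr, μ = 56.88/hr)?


ρ = 25.55/56.88 = 0.4492
P(Wq > t) = ρ·e^{−(μ−λ)t} = 0.4492·e^{−1.5665}
= 0.4492·0.208775 = 0.093780

Final: 0.093780


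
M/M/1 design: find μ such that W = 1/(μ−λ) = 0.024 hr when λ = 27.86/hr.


W = 1/(μ−λ) ⇒ μ − λ = 1/W = 1/0.024 = 41.6667
μ = λ + 1/W = 27.86 + 41.6667 = 69.5267 per hr

Final: 69.5267 /hr


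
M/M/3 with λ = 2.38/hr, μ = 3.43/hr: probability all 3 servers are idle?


a = λ/μ = 2.38/3.43 = 0.6939; ρ = a/c = 0.2313
Σ_{k=0}^{2} a^k/k! (terms k=0..2) = 1.00000 + 0.69388 + 0.24073 = 1.93461
Tail: a^3/(3!(1−ρ)) = 0.33408/(6·0.7687) = 0.07243
P₀ = 1/(1.93461 + 0.07243) = 1/2.00704 = 0.498245

Final: 0.498245


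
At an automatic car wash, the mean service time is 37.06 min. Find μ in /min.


μ = 1/(service time) in consistent units.
1 minute = 1 min, so μ = 1/37.06 = 0.02698 per minute

Final: 0.02698 /min


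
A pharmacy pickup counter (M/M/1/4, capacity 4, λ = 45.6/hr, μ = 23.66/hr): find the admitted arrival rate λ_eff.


ρ = 1.9273; P_K = (1−ρ)ρ^4/(1−ρ^5) = 0.499941
λ_eff = λ(1 − P_K) = 45.6·(1 − 0.499941) = 45.6·0.500059 = 22.8027 /hr

Final: 22.8027 /hr


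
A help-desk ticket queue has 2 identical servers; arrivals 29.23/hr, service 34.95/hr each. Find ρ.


ρ = λ/(cμ) = 29.23/(2·34.95) = 29.23/69.90 = 0.4182

Final: 0.4182


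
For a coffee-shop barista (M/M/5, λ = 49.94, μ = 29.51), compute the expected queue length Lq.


a = λ/μ = 1.6923; ρ = a/5 = 0.3385
P₀ = 0.183533
Lq = P₀·a^c·ρ / (c!·(1−ρ)²) = 0.183533·13.88023·0.3385/(120·0.43763)
= 0.01642

Final: 0.01642


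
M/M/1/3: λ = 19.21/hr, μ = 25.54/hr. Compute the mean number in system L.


ρ = 19.21/25.54 = 0.7522
L = ρ[1 − (K+1)ρ^K + Kρ^(K+1)] / [(1−ρ)(1−ρ^(K+1))]
Numerator: 0.7522·(1 − 4·0.425519 + 3·0.320056) = 0.194123
Denominator: (0.2478)·(0.679944) = 0.168522
L = 0.194123/0.168522 = 1.1519

Final: 1.1519


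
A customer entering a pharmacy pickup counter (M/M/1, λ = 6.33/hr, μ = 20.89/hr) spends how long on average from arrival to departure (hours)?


W = 1/(μ−λ) = 1/(20.89 − 6.33) = 1/14.56 = 0.06868 hr

Final: 0.06868 hr


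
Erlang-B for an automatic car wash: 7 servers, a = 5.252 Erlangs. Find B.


B(c,a) = (a^c/c!) / Σ_{k=0}^{c} a^k/k!
a^7/7! = 21.869683
Σ terms (k=0..7): 1.00000 + 5.25200 + 13.79175 + 24.14476 + 31.70207 + 33.29985 + 29.14847 + 21.86968 = 160.208594
B = 21.869683/160.208594 = 0.136508

Final: 0.136508


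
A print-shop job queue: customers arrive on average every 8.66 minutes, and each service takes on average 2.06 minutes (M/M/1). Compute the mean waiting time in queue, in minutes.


λ = 60/8.66 = 6.9284 /hr
μ = 60/2.06 = 29.1262 /hr
ρ = λ/μ = 6.9284/29.1262 = 0.2379
Wq = ρ/(μ−λ) = 0.2379/(29.1262−6.9284) = 0.01072 hr
In minutes: 0.01072·60 = 0.6430 min

Final: 0.6430 min


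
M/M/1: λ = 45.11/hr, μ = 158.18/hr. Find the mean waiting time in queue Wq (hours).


ρ = 45.11/158.18 = 0.2852
Wq = ρ/(μ−λ) = 0.2852/(158.18 − 45.11) = 0.2852/113.07 = 0.002522 hr

Final: 0.002522 hr


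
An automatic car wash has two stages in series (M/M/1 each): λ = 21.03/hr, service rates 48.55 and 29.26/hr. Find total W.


Each node sees arrival rate λ = 21.03/hr (tandem ⇒ throughput preserved).
W₁ = 1/(μ₁−λ) = 1/(48.55−21.03) = 0.03634 hr
W₂ = 1/(μ₂−λ) = 1/(29.26−21.03) = 0.12151 hr
W_total = W₁ + W₂ = 0.03634 + 0.12151 = 0.15784 hr

Final: 0.15784 hr


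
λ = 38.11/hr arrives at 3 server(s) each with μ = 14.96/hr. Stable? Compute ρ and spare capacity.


Total capacity cμ = 3·14.96 = 44.88/hr
ρ = λ/(cμ) = 38.11/44.88 = 0.8492
Stable ⇔ ρ < 1: YES
Spare capacity = cμ − λ = 44.88 − 38.11 = 6.77/hr

Final: ρ = 0.8492; stable; margin = 6.77/hr


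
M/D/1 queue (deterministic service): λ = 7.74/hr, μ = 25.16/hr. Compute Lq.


ρ = 7.74/25.16 = 0.3076
M/D/1: Lq = ρ²/(2(1−ρ)) = 0.09464/(2·0.6924) = 0.06834

Final: 0.06834


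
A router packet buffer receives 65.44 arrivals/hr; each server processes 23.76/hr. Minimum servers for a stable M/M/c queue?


Stability requires cμ > λ ⇔ c > λ/μ.
λ/μ = 65.44/23.76 = 2.7542
Minimum integer c = ⌊2.7542⌋ + 1 = 3
Check: 3·23.76 = 71.28 > 65.44, while 2·23.76 = 47.52 ≤ 65.44

Final: 3 servers


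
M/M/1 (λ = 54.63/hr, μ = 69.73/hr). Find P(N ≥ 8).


ρ = 54.63/69.73 = 0.7835
P(N ≥ n) = ρ^n = 0.7835^8 = 0.141936

Final: 0.141936


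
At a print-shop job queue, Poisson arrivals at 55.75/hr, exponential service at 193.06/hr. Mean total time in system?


W = 1/(μ−λ) = 1/(193.06 − 55.75) = 1/137.31 = 0.007283 hr

Final: 0.007283 hr


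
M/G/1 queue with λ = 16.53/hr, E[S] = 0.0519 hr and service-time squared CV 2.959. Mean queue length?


ρ = λ·E[S] = 16.53·0.0519 = 0.8579
Lq = ρ²(1+C_s²)/(2(1−ρ)) = 0.7360·(1+2.959)/(2·0.1421)
= 0.7360·3.9590/0.2842 = 10.25329

Final: 10.25329


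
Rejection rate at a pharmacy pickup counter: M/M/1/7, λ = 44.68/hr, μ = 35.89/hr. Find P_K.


ρ = λ/μ = 44.68/35.89 = 1.2449
P_K = (1−ρ)ρ^K/(1−ρ^(K+1)) = (-0.2449·4.634234)/(1 − 5.769227)
= -1.134993/-4.769227 = 0.237983

Final: 0.237983


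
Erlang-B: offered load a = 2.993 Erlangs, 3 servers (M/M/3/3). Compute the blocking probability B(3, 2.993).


B(c,a) = (a^c/c!) / Σ_{k=0}^{c} a^k/k!
a^3/3! = 4.468573
Σ terms (k=0..3): 1.00000 + 2.99300 + 4.47902 + 4.46857 = 12.940598
B = 4.468573/12.940598 = 0.345314

Final: 0.345314


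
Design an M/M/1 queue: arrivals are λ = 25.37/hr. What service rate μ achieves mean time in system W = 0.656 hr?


W = 1/(μ−λ) ⇒ μ − λ = 1/W = 1/0.656 = 1.5244
μ = λ + 1/W = 25.37 + 1.5244 = 26.8944 per hr

Final: 26.8944 /hr


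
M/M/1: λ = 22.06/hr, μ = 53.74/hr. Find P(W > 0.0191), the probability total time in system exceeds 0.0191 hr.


W ~ Exponential(μ−λ) for M/M/1.
μ − λ = 53.74 − 22.06 = 31.6800
P(W > t) = e^{−(μ−λ)t} = e^{−0.6051} = 0.546026

Final: 0.546026


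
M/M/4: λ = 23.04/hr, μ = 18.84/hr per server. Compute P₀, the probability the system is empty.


a = λ/μ = 23.04/18.84 = 1.2229; ρ = a/c = 0.3057
Σ_{k=0}^{3} a^k/k! (terms k=0..3) = 1.00000 + 1.22293 + 0.74778 + 0.30483 = 3.27554
Tail: a^4/(4!(1−ρ)) = 2.23669/(24·0.6943) = 0.13424
P₀ = 1/(3.27554 + 0.13424) = 1/3.40977 = 0.293275

Final: 0.293275


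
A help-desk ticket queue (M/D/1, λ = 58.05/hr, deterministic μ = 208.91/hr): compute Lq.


ρ = 58.05/208.91 = 0.2779
M/D/1: Lq = ρ²/(2(1−ρ)) = 0.07721/(2·0.7221) = 0.05346

Final: 0.05346


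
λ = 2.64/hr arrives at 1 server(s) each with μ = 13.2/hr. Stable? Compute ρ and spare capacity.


Total capacity cμ = 1·13.2 = 13.20/hr
ρ = λ/(cμ) = 2.64/13.20 = 0.2000
Stable ⇔ ρ < 1: YES
Spare capacity = cμ − λ = 13.20 − 2.64 = 10.56/hr

Final: ρ = 0.2000; stable; margin = 10.56/hr


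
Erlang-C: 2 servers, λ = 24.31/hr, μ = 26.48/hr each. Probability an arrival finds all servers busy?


a = λ/μ = 0.9181; ρ = a/2 = 0.4590
P₀ = 0.370778 (from M/M/c formula)
C(c,a) = [a^c/(c!(1−ρ))]·P₀ = [0.84282/(2·0.5410)]·0.370778
= 0.77898·0.370778 = 0.288829

Final: 0.288829


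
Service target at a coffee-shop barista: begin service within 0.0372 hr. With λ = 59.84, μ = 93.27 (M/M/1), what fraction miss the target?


ρ = 59.84/93.27 = 0.6416
P(Wq > t) = ρ·e^{−(μ−λ)t} = 0.6416·e^{−1.2436}
= 0.6416·0.288345 = 0.184996

Final: 0.184996


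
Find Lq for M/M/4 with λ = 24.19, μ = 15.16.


a = λ/μ = 1.5956; ρ = a/4 = 0.3989
P₀ = 0.200194
Lq = P₀·a^c·ρ / (c!·(1−ρ)²) = 0.200194·6.48256·0.3989/(24·0.36131)
= 0.05970

Final: 0.05970


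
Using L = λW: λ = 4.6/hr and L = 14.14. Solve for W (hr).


W = L/λ = 14.14/4.6 = 3.0739 hr

Final: 3.0739 hr


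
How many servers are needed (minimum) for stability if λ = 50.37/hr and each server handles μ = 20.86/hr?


Stability requires cμ > λ ⇔ c > λ/μ.
λ/μ = 50.37/20.86 = 2.4147
Minimum integer c = ⌊2.4147⌋ + 1 = 3
Check: 3·20.86 = 62.58 > 50.37, while 2·20.86 = 41.72 ≤ 50.37

Final: 3 servers


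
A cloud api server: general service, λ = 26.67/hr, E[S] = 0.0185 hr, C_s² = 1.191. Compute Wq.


ρ = λ·E[S] = 26.67·0.0185 = 0.4934
E[S²] = E[S]²(1+C_s²) = 0.0185²·(1+1.191) = 0.0007499
Wq = λ·E[S²]/(2(1−ρ)) = 26.67·0.0007499/(2·0.5066) = 0.01974 hr

Final: 0.01974 hr


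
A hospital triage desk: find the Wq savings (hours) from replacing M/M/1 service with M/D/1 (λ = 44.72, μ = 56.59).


ρ = 44.72/56.59 = 0.7902
Wq(M/M/1) = ρ/(μ−λ) = 0.7902/11.87 = 0.06658 hr
Wq(M/D/1) = ρ/(2(μ−λ)) = 0.03329 hr
Savings = 0.06658 − 0.03329 = 0.03329 hr

Final: 0.03329 hr


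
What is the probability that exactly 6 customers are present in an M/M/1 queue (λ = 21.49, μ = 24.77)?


ρ = 21.49/24.77 = 0.8676
P_n = (1−ρ)·ρ^n = (1 − 0.8676)·0.8676^6 = 0.1324·0.426444 = 0.056469

Final: 0.056469


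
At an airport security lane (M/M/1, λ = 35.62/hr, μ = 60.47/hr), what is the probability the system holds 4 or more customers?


ρ = 35.62/60.47 = 0.5891
P(N ≥ n) = ρ^n = 0.5891^4 = 0.120397

Final: 0.120397


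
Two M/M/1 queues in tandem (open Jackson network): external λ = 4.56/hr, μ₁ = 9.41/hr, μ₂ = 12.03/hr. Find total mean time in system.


Each node sees arrival rate λ = 4.56/hr (tandem ⇒ throughput preserved).
W₁ = 1/(μ₁−λ) = 1/(9.41−4.56) = 0.20619 hr
W₂ = 1/(μ₂−λ) = 1/(12.03−4.56) = 0.13387 hr
W_total = W₁ + W₂ = 0.20619 + 0.13387 = 0.34005 hr

Final: 0.34005 hr


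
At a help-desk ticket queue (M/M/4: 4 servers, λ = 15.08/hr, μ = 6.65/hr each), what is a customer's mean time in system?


a = 2.2677; ρ = 0.5669; P₀ = 0.096839
Lq = P₀·a^c·ρ/(c!(1−ρ)²) = 0.32250
Wq = Lq/λ = 0.32250/15.08 = 0.02139 hr
W = Wq + 1/μ = 0.02139 + 0.15038 = 0.17176 hr

Final: 0.17176 hr


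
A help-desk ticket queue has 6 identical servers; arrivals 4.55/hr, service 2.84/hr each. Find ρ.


ρ = λ/(cμ) = 4.55/(6·2.84) = 4.55/17.04 = 0.2670

Final: 0.2670


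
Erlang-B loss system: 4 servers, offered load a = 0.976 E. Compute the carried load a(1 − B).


B(4,0.976) = 0.014294 (Erlang-B)
Carried load = a(1 − B) = 0.976·(1 − 0.014294) = 0.976·0.985706 = 0.9620 E

Final: 0.9620 Erlangs


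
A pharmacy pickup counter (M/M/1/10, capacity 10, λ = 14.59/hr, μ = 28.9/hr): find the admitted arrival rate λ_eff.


ρ = 0.5048; P_K = (1−ρ)ρ^10/(1−ρ^11) = 0.0005328
λ_eff = λ(1 − P_K) = 14.59·(1 − 0.0005328) = 14.59·0.999467 = 14.5822 /hr

Final: 14.5822 /hr


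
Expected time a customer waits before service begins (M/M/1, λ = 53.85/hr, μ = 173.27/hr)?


ρ = 53.85/173.27 = 0.3108
Wq = ρ/(μ−λ) = 0.3108/(173.27 − 53.85) = 0.3108/119.42 = 0.002602 hr

Final: 0.002602 hr


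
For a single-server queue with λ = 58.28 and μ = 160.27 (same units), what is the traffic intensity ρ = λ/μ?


ρ = λ/μ = 58.28/160.27 = 0.3636

Final: 0.3636


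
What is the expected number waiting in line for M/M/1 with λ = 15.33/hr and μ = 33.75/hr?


ρ = 15.33/33.75 = 0.4542
Lq = ρ²/(1−ρ) = 0.2063/0.5458 = 0.3780

Final: 0.3780


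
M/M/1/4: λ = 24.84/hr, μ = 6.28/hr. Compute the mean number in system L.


ρ = 24.84/6.28 = 3.9554
L = ρ[1 − (K+1)ρ^K + Kρ^(K+1)] / [(1−ρ)(1−ρ^(K+1))]
Numerator: 3.9554·(1 − 5·244.775412 + 4·968.188096) = 10481.353987
Denominator: (-2.9554)·(-967.188096) = 2858.441253
L = 10481.353987/2858.441253 = 3.6668

Final: 3.6668


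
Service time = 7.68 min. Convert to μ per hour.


μ = 1/(service time) in consistent units.
1 hour = 60 min, so μ = 60/7.68 = 7.8125 per hour

Final: 7.8125 /hr


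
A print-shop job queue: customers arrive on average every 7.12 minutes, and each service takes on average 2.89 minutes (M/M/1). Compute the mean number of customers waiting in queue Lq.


λ = 60/7.12 = 8.4270 /hr
μ = 60/2.89 = 20.7612 /hr
ρ = λ/μ = 8.4270/20.7612 = 0.4059
Lq = ρ²/(1−ρ) = 0.1648/0.5941 = 0.2773

Final: 0.2773


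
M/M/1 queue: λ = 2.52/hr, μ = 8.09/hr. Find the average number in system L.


ρ = λ/μ = 2.52/8.09 = 0.3115
L = ρ/(1−ρ) = 0.3115/(1 − 0.3115) = 0.3115/0.6885 = 0.4524

Final: 0.4524


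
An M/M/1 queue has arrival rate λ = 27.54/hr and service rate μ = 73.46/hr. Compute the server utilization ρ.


ρ = λ/μ = 27.54/73.46 = 0.3749

Final: 0.3749


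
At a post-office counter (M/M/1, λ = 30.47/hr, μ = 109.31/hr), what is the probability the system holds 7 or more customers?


ρ = 30.47/109.31 = 0.2787
P(N ≥ n) = ρ^n = 0.2787^7 = 0.0001308

Final: 0.0001308


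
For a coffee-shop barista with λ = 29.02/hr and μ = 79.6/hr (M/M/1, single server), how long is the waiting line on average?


ρ = 29.02/79.6 = 0.3646
Lq = ρ²/(1−ρ) = 0.1329/0.6354 = 0.2092

Final: 0.2092


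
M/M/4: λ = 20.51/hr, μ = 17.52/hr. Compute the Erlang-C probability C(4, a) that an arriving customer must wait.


a = λ/μ = 1.1707; ρ = a/4 = 0.2927
P₀ = 0.309223 (from M/M/c formula)
C(c,a) = [a^c/(c!(1−ρ))]·P₀ = [1.87813/(24·0.7073)]·0.309223
= 0.11063·0.309223 = 0.034211

Final: 0.034211


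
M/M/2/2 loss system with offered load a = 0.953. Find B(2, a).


B(c,a) = (a^c/c!) / Σ_{k=0}^{c} a^k/k!
a^2/2! = 0.454104
Σ terms (k=0..2): 1.00000 + 0.95300 + 0.45410 = 2.407104
B = 0.454104/2.407104 = 0.188652

Final: 0.188652


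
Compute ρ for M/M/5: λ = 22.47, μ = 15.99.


ρ = λ/(cμ) = 22.47/(5·15.99) = 22.47/79.95 = 0.2811

Final: 0.2811


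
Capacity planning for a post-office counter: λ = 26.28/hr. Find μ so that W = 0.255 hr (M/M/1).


W = 1/(μ−λ) ⇒ μ − λ = 1/W = 1/0.255 = 3.9216
μ = λ + 1/W = 26.28 + 3.9216 = 30.2016 per hr

Final: 30.2016 /hr


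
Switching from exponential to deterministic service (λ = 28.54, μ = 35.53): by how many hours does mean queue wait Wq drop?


ρ = 28.54/35.53 = 0.8033
Wq(M/M/1) = ρ/(μ−λ) = 0.8033/6.99 = 0.11492 hr
Wq(M/D/1) = ρ/(2(μ−λ)) = 0.05746 hr
Savings = 0.11492 − 0.05746 = 0.05746 hr

Final: 0.05746 hr


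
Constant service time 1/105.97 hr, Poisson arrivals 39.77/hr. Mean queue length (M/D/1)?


ρ = 39.77/105.97 = 0.3753
M/D/1: Lq = ρ²/(2(1−ρ)) = 0.1408/(2·0.6247) = 0.11273

Final: 0.11273


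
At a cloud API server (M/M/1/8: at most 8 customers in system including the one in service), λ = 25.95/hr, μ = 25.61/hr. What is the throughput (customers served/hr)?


ρ = 1.0133; P_K = (1−ρ)ρ^8/(1−ρ^9) = 0.117062
λ_eff = λ(1 − P_K) = 25.95·(1 − 0.117062) = 25.95·0.882938 = 22.9122 /hr

Final: 22.9122 /hr
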